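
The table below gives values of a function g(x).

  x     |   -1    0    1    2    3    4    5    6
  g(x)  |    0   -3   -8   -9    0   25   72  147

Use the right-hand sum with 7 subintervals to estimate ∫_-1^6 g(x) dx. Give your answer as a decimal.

Δx = 1.
Sum = 1·[(-3) + (-8) + (-9) + 0 + 25 + 72 + 147] = 224.

224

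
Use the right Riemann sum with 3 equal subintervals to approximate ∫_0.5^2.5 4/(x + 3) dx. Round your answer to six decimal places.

1.676573

Δx = (2.5 − 0.5)/3 = 2/3.
Right endpoints: 7/6, 11/6, 2.5.
f(7/6) = 0.96, f(11/6) = 24/29, f(2.5) = 8/11.
Sum = Δx · [f(7/6) + f(11/6) + f(2.5)].
Sum ≈ 1.676573.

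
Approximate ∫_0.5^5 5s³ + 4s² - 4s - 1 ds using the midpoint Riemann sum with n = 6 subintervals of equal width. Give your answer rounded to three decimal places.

884.127

Δs = (5 − 0.5)/6 = 0.75.
Midpoints: 0.875, 1.625, 2.375, 3.125, 3.875, 4.625.
f(0.875) = 979/512, f(1.625) = 12553/512, f(2.375) = 40471/512, f(3.125) = 91213/512, f(3.875) = 171259/512, f(4.625) = 287089/512.
Sum = Δs · [f(0.875) + f(1.625) + f(2.375) + ...].
Sum ≈ 884.127.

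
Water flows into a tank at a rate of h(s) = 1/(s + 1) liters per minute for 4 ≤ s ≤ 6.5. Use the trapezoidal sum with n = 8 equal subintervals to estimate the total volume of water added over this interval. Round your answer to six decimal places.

Δs = (6.5 − 4)/8 = 0.3125.
h(4) = 0.2, h(4.3125) = 16/85, h(4.625) = 8/45, h(4.9375) = 16/95, h(5.25) = 0.16, h(5.5625) = 16/105, h(5.875) = 8/55, h(6.1875) = 16/115, h(6.5) = 2/15.
T_8 = (Δs/2)·[h(s_0) + 2h(s_1) + ... + 2h(s_{7}) + h(s_8)].
Sum ≈ 0.405646.

0.405646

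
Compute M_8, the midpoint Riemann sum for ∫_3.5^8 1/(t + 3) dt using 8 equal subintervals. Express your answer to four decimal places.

0.5259

Δt = (8 − 3.5)/8 = 0.5625.
Midpoints: 3.78125, 4.34375, 4.90625, 5.46875, 6.03125, 6.59375, 7.15625, 7.71875.
f(3.78125) = 32/217, f(4.34375) = 32/235, f(4.90625) = 32/253, f(5.46875) = 32/271, f(6.03125) = 32/289, f(6.59375) = 32/307, f(7.15625) = 32/325, f(7.71875) = 32/343.
Sum = Δt · [f(3.78125) + f(4.34375) + f(4.90625) + ...].
Sum ≈ 0.5259.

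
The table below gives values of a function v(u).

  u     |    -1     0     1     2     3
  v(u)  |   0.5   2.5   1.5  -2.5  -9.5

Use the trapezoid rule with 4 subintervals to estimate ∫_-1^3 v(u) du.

-3

Δu = 1.
T_4 = (1/2)·[0.5 + 2·2.5 + 2·1.5 + 2·(-2.5) + (-9.5)] = -3.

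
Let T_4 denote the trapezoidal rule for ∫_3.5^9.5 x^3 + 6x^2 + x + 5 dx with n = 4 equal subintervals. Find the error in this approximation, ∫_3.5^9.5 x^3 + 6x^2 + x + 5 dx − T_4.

Exact integral: ∫_3.5^9.5 f(x) dx = 3696.75.
T_4 = 3754.125.
Error = 3696.75 − 3754.125 = -57.375.

-57.375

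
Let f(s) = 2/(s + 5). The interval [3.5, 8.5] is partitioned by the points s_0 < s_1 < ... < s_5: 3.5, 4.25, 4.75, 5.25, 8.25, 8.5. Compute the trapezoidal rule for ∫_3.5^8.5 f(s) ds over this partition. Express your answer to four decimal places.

0.9312

Subinterval widths: 0.75, 0.5, 0.5, 3, 0.25.
f(3.5) = 4/17, f(4.25) = 8/37, f(4.75) = 8/39, f(5.25) = 8/41, f(8.25) = 8/53, f(8.5) = 4/27.
On each subinterval the trapezoid contributes (Δs_i/2)·[f(s_{i-1}) + f(s_i)].
Sum ≈ 0.9312.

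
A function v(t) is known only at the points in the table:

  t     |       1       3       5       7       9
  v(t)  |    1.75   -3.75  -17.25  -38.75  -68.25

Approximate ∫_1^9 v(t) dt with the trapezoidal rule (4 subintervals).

-186

Δt = 2.
T_4 = (2/2)·[1.75 + 2·(-3.75) + 2·(-17.25) + 2·(-38.75) + (-68.25)] = -186.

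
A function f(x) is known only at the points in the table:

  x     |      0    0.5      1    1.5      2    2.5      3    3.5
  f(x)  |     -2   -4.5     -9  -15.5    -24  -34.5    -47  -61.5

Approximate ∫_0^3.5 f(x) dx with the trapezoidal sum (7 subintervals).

-83.125

Δx = 0.5.
T_7 = (0.5/2)·[(-2) + 2·(-4.5) + 2·(-9) + 2·(-15.5) + 2·(-24) + 2·(-34.5) + 2·(-47) + (-61.5)] = -83.125.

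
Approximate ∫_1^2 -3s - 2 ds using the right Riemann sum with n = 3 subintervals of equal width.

-7

Δs = (2 − 1)/3 = 1/3.
Right endpoints: 4/3, 5/3, 2.
f(4/3) = -6, f(5/3) = -7, f(2) = -8.
Sum = Δs · [f(4/3) + f(5/3) + f(2)].
Sum = -7.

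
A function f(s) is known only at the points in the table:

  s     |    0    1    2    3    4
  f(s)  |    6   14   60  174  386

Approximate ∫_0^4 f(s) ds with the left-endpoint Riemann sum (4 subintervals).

254

Δs = 1.
Sum = 1·[6 + 14 + 60 + 174] = 254.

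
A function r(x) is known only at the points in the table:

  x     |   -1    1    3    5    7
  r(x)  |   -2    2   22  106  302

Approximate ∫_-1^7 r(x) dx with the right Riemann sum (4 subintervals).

Δx = 2.
Sum = 2·[2 + 22 + 106 + 302] = 864.

864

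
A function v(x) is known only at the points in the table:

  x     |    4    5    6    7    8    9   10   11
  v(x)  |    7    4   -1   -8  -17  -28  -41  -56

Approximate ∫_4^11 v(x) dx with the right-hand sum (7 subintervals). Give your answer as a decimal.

Δx = 1.
Sum = 1·[4 + (-1) + (-8) + (-17) + (-28) + (-41) + (-56)] = -147.

-147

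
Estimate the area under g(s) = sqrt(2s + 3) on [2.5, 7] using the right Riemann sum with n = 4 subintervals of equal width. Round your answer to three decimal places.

Δs = (7 − 2.5)/4 = 1.125.
Right endpoints: 3.625, 4.75, 5.875, 7.
g(3.625) ≈ 3.202, g(4.75) ≈ 3.536, g(5.875) ≈ 3.841, g(7) ≈ 4.123.
Sum = Δs · [g(3.625) + g(4.75) + g(5.875) + g(7)].
Sum ≈ 16.538.

16.538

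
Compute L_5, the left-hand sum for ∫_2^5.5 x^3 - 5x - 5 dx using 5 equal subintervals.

Δx = (5.5 − 2)/5 = 0.7.
Left endpoints: 2, 2.7, 3.4, 4.1, 4.8.
f(2) = -7, f(2.7) = 1.183, f(3.4) = 17.304, f(4.1) = 43.421, f(4.8) = 81.592.
Sum = Δx · [f(2) + f(2.7) + f(3.4) + f(4.1) + f(4.8)].
Sum = 95.55.

95.55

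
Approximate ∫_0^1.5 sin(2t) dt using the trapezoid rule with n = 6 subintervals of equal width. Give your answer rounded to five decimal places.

0.97418

Δt = (1.5 − 0)/6 = 0.25.
f(0) ≈ 0.00000, f(0.25) ≈ 0.47943, f(0.5) ≈ 0.84147, f(0.75) ≈ 0.99749, f(1) ≈ 0.90930, f(1.25) ≈ 0.59847, f(1.5) ≈ 0.14112.
T_6 = (Δt/2)·[f(t_0) + 2f(t_1) + ... + 2f(t_{5}) + f(t_6)].
Sum ≈ 0.97418.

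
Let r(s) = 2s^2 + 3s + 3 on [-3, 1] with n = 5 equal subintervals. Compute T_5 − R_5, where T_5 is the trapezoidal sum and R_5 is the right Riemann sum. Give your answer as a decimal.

1.6

T_5 = 19.52.
R_5 = 17.92.
T_5 − R_5 = 1.6.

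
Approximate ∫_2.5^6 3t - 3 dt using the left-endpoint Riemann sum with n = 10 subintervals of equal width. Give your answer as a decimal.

32.2875

Δt = (6 − 2.5)/10 = 0.35.
Left endpoints: 2.5, 2.85, 3.2, 3.55, 3.9, 4.25, 4.6, 4.95, 5.3, 5.65.
f(2.5) = 4.5, f(2.85) = 5.55, f(3.2) = 6.6, f(3.55) = 7.65, f(3.9) = 8.7, f(4.25) = 9.75, f(4.6) = 10.8, f(4.95) = 11.85, f(5.3) = 12.9, f(5.65) = 13.95.
Sum = Δt · [f(2.5) + f(2.85) + f(3.2) + ...].
Sum = 32.2875.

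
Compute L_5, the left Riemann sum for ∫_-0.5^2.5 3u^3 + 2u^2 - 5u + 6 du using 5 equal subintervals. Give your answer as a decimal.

31.455

Δu = (2.5 − (-0.5))/5 = 0.6.
Left endpoints: -0.5, 0.1, 0.7, 1.3, 1.9.
f(-0.5) = 8.625, f(0.1) = 5.523, f(0.7) = 4.509, f(1.3) = 9.471, f(1.9) = 24.297.
Sum = Δu · [f(-0.5) + f(0.1) + f(0.7) + f(1.3) + f(1.9)].
Sum = 31.455.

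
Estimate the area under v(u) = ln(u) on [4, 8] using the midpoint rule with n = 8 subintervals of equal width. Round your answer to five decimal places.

Δu = (8 − 4)/8 = 0.5.
Midpoints: 4.25, 4.75, 5.25, 5.75, 6.25, 6.75, 7.25, 7.75.
v(4.25) ≈ 1.44692, v(4.75) ≈ 1.55814, v(5.25) ≈ 1.65823, v(5.75) ≈ 1.74920, v(6.25) ≈ 1.83258, v(6.75) ≈ 1.90954, v(7.25) ≈ 1.98100, v(7.75) ≈ 2.04769.
Sum = Δu · [v(4.25) + v(4.75) + v(5.25) + ...].
Sum ≈ 7.09165.

7.09165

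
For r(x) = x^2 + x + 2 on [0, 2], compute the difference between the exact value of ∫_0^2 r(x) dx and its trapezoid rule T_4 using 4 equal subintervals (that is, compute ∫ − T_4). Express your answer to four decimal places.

Exact integral: ∫_0^2 r(x) dx ≈ 8.666667.
T_4 = 8.75.
Error ≈ 8.666667 − 8.75 ≈ -0.0833.

-0.0833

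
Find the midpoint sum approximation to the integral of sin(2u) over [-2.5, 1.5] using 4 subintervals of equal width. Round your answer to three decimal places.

0.757

Δu = (1.5 − (-2.5))/4 = 1.
Midpoints: -2, -1, 0, 1.
f(-2) ≈ 0.757, f(-1) ≈ -0.909, f(0) ≈ 0.000, f(1) ≈ 0.909.
Sum = Δu · [f(-2) + f(-1) + f(0) + f(1)].
Sum ≈ 0.757.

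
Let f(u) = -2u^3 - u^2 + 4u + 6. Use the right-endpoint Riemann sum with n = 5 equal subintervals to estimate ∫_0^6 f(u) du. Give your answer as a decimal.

Δu = (6 − 0)/5 = 1.2.
Right endpoints: 1.2, 2.4, 3.6, 4.8, 6.
f(1.2) = 5.904, f(2.4) = -17.808, f(3.6) = -85.872, f(4.8) = -219.024, f(6) = -438.
Sum = Δu · [f(1.2) + f(2.4) + f(3.6) + f(4.8) + f(6)].
Sum = -905.76.

-905.76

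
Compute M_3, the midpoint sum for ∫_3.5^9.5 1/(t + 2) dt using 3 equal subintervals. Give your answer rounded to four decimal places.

Δt = (9.5 − 3.5)/3 = 2.
Midpoints: 4.5, 6.5, 8.5.
f(4.5) = 2/13, f(6.5) = 2/17, f(8.5) = 2/21.
Sum = Δt · [f(4.5) + f(6.5) + f(8.5)].
Sum ≈ 0.7335.

0.7335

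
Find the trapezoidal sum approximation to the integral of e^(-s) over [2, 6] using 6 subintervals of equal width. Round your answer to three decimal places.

0.138

Δs = (6 − 2)/6 = 2/3.
f(2) ≈ 0.135, f(8/3) ≈ 0.069, f(10/3) ≈ 0.036, f(4) ≈ 0.018, f(14/3) ≈ 0.009, f(16/3) ≈ 0.005, f(6) ≈ 0.002.
T_6 = (Δs/2)·[f(s_0) + 2f(s_1) + ... + 2f(s_{5}) + f(s_6)].
Sum ≈ 0.138.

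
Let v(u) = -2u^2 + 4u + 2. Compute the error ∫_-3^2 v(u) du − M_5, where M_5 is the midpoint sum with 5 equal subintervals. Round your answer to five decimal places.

Exact integral: ∫_-3^2 v(u) du ≈ -23.3333333.
M_5 = -22.5.
Error ≈ -23.3333333 − (-22.5) ≈ -0.83333.

-0.83333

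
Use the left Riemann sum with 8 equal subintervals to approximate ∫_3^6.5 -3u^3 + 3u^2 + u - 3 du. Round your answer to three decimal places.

-888.817

Δu = (6.5 − 3)/8 = 0.4375.
Left endpoints: 3, 3.4375, 3.875, 4.3125, 4.75, 5.1875, 5.625, 6.0625.
f(3) = -54, f(3.4375) = -352133/4096, f(3.875) = -65861/512, f(4.3125) = -751623/4096, f(4.75) = -252.078125, f(5.1875) = -1375729/4096, f(5.625) = -223431/512, f(6.0625) = -2273843/4096.
Sum = Δu · [f(3) + f(3.4375) + f(3.875) + ...].
Sum ≈ -888.817.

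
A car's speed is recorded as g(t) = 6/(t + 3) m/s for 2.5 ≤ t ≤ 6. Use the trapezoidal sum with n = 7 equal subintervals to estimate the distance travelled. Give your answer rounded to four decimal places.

Δt = (6 − 2.5)/7 = 0.5.
g(2.5) = 12/11, g(3) = 1, g(3.5) = 12/13, g(4) = 6/7, g(4.5) = 0.8, g(5) = 0.75, g(5.5) = 12/17, g(6) = 2/3.
T_7 = (Δt/2)·[g(t_0) + 2g(t_1) + ... + 2g(t_{6}) + g(t_7)].
Sum ≈ 2.9574.

2.9574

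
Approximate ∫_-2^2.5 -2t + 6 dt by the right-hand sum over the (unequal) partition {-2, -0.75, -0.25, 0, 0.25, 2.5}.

17.75

Subinterval widths: 1.25, 0.5, 0.25, 0.25, 2.25.
Right endpoints: -0.75, -0.25, 0, 0.25, 2.5.
f(-0.75) = 7.5, f(-0.25) = 6.5, f(0) = 6, f(0.25) = 5.5, f(2.5) = 1.
Sum = Σ Δt_i · f(t_i).
Sum = 17.75.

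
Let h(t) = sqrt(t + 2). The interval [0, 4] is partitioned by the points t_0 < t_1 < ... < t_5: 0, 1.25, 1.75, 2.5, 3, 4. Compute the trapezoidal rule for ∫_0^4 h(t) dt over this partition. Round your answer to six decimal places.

Subinterval widths: 1.25, 0.5, 0.75, 0.5, 1.
h(0) ≈ 1.414214, h(1.25) ≈ 1.802776, h(1.75) ≈ 1.936492, h(2.5) ≈ 2.121320, h(3) ≈ 2.236068, h(4) ≈ 2.449490.
On each subinterval the trapezoid contributes (Δt_i/2)·[h(t_{i-1}) + h(t_i)].
Sum ≈ 7.899241.

7.899241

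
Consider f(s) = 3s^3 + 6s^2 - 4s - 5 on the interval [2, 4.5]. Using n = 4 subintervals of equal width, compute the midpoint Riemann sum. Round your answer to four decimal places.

Δs = (4.5 − 2)/4 = 0.625.
Midpoints: 2.3125, 2.9375, 3.5625, 4.1875.
f(2.3125) = 225015/4096, f(2.9375) = 454925/4096, f(3.5625) = 788635/4096, f(4.1875) = 1244145/4096.
Sum = Δs · [f(2.3125) + f(2.9375) + f(3.5625) + f(4.1875)].
Sum ≈ 413.9282.

413.9282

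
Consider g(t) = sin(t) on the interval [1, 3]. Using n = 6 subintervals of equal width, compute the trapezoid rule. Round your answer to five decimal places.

1.51610

Δt = (3 − 1)/6 = 1/3.
g(1) ≈ 0.84147, g(4/3) ≈ 0.97194, g(5/3) ≈ 0.99541, g(2) ≈ 0.90930, g(7/3) ≈ 0.72309, g(8/3) ≈ 0.45727, g(3) ≈ 0.14112.
T_6 = (Δt/2)·[g(t_0) + 2g(t_1) + ... + 2g(t_{5}) + g(t_6)].
Sum ≈ 1.51610.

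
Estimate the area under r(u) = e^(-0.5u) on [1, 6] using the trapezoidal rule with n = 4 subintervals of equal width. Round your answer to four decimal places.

Δu = (6 − 1)/4 = 1.25.
r(1) ≈ 0.6065, r(2.25) ≈ 0.3247, r(3.5) ≈ 0.1738, r(4.75) ≈ 0.0930, r(6) ≈ 0.0498.
T_4 = (Δu/2)·[r(u_0) + 2r(u_1) + 2r(u_2) + 2r(u_3) + r(u_4)].
Sum ≈ 1.1495.

1.1495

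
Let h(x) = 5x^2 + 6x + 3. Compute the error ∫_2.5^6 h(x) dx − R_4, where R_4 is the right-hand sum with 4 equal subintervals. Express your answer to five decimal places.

Exact integral: ∫_2.5^6 h(x) dx ≈ 433.7083333.
R_4 = 510.20703125.
Error ≈ 433.7083333 − 510.20703125 ≈ -76.49870.

-76.49870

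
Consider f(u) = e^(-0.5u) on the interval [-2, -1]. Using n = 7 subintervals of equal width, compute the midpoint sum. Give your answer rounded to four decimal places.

Δu = (-1 − (-2))/7 = 1/7.
Midpoints: -27/14, -25/14, -23/14, -1.5, -19/14, -17/14, -15/14.
f(-27/14) ≈ 2.6229, f(-25/14) ≈ 2.4421, f(-23/14) ≈ 2.2737, f(-1.5) ≈ 2.1170, f(-19/14) ≈ 1.9711, f(-17/14) ≈ 1.8352, f(-15/14) ≈ 1.7087.
Sum = Δu · [f(-27/14) + f(-25/14) + f(-23/14) + ...].
Sum ≈ 2.1387.

2.1387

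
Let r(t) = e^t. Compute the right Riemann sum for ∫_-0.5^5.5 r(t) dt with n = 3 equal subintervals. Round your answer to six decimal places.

Δt = (5.5 − (-0.5))/3 = 2.
Right endpoints: 1.5, 3.5, 5.5.
r(1.5) ≈ 4.481689, r(3.5) ≈ 33.115452, r(5.5) ≈ 244.691932.
Sum = Δt · [r(1.5) + r(3.5) + r(5.5)].
Sum ≈ 564.578147.

564.578147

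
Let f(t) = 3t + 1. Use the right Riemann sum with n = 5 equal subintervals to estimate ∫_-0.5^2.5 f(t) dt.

Δt = (2.5 − (-0.5))/5 = 0.6.
Right endpoints: 0.1, 0.7, 1.3, 1.9, 2.5.
f(0.1) = 1.3, f(0.7) = 3.1, f(1.3) = 4.9, f(1.9) = 6.7, f(2.5) = 8.5.
Sum = Δt · [f(0.1) + f(0.7) + f(1.3) + f(1.9) + f(2.5)].
Sum = 14.7.

14.7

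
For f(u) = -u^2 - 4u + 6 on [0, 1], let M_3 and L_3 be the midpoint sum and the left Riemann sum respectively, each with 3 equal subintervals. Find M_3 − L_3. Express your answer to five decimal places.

M_3 ≈ 3.6759259.
L_3 ≈ 4.4814815.
M_3 − L_3 ≈ -0.80556.

-0.80556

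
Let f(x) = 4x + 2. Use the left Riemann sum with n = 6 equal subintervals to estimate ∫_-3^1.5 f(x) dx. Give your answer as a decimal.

Δx = (1.5 − (-3))/6 = 0.75.
Left endpoints: -3, -2.25, -1.5, -0.75, 0, 0.75.
f(-3) = -10, f(-2.25) = -7, f(-1.5) = -4, f(-0.75) = -1, f(0) = 2, f(0.75) = 5.
Sum = Δx · [f(-3) + f(-2.25) + f(-1.5) + ...].
Sum = -11.25.

-11.25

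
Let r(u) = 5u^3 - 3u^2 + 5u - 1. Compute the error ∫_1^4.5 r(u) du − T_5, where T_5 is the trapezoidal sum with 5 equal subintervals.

-10.933125

Exact integral: ∫_1^4.5 r(u) du = 465.828125.
T_5 = 476.76125.
Error = 465.828125 − 476.76125 = -10.933125.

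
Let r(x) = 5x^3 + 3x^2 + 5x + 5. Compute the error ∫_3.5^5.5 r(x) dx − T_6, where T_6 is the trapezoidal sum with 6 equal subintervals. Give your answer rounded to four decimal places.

-2.6111

Exact integral: ∫_3.5^5.5 r(x) dx = 1134.75.
T_6 ≈ 1137.361111.
Error ≈ 1134.75 − 1137.361111 ≈ -2.6111.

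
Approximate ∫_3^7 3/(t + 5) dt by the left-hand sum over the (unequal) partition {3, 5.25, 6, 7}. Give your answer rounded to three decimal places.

1.336

Subinterval widths: 2.25, 0.75, 1.
Left endpoints: 3, 5.25, 6.
f(3) = 0.375, f(5.25) = 12/41, f(6) = 3/11.
Sum = Σ Δt_i · f(t_i).
Sum ≈ 1.336.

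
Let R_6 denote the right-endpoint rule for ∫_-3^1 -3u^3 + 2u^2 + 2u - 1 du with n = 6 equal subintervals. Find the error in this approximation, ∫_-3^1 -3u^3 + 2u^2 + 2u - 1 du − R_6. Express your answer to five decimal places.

27.40741

Exact integral: ∫_-3^1 f(u) du ≈ 66.6666667.
R_6 ≈ 39.2592593.
Error ≈ 66.6666667 − 39.2592593 ≈ 27.40741.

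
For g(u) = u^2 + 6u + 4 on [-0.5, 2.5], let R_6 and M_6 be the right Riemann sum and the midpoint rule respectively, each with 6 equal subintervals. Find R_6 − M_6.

6.1875

R_6 = 41.375.
M_6 = 35.1875.
R_6 − M_6 = 6.1875.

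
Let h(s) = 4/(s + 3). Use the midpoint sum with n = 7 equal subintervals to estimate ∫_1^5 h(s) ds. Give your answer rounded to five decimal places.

2.77005

Δs = (5 − 1)/7 = 4/7.
Midpoints: 9/7, 13/7, 17/7, 3, 25/7, 29/7, 33/7.
h(9/7) = 14/15, h(13/7) = 14/17, h(17/7) = 14/19, h(3) = 2/3, h(25/7) = 14/23, h(29/7) = 0.56, h(33/7) = 14/27.
Sum = Δs · [h(9/7) + h(13/7) + h(17/7) + ...].
Sum ≈ 2.77005.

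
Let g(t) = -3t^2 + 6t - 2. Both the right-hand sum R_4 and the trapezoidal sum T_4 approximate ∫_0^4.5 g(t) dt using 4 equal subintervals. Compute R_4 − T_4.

R_4 = -61.20703125.
T_4 = -42.22265625.
R_4 − T_4 = -18.984375.

-18.984375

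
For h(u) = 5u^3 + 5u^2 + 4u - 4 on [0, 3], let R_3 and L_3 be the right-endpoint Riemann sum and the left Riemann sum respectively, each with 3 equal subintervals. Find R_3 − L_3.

R_3 = 262.
L_3 = 70.
R_3 − L_3 = 192.

192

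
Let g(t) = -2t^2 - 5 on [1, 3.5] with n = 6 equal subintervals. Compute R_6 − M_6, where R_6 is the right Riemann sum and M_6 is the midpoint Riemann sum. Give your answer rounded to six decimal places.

-4.904514

R_6 ≈ -45.24884259.
M_6 ≈ -40.34432870.
R_6 − M_6 ≈ -4.904514.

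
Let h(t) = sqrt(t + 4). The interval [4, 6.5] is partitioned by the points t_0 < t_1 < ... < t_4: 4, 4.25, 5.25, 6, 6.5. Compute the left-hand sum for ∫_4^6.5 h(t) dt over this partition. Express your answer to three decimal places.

Subinterval widths: 0.25, 1, 0.75, 0.5.
Left endpoints: 4, 4.25, 5.25, 6.
h(4) ≈ 2.828, h(4.25) ≈ 2.872, h(5.25) ≈ 3.041, h(6) ≈ 3.162.
Sum = Σ Δt_i · h(t_i).
Sum ≈ 7.442.

7.442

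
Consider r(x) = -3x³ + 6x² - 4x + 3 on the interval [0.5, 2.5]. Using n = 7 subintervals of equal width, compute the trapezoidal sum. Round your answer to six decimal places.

Δx = (2.5 − 0.5)/7 = 2/7.
r(0.5) = 2.125, r(11/14) = 5779/2744, r(15/14) = 5247/2744, r(19/14) = 3083/2744, r(23/14) = -1865/2744, r(27/14) = -10749/2744, r(31/14) = -24721/2744, r(2.5) = -16.375.
T_7 = (Δx/2)·[r(x_0) + 2r(x_1) + ... + 2r(x_{6}) + r(x_7)].
Sum ≈ -4.454082.

-4.454082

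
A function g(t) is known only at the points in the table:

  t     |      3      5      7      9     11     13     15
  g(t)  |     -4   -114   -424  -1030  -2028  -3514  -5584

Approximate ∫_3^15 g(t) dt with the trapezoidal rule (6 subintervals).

Δt = 2.
T_6 = (2/2)·[(-4) + 2·(-114) + 2·(-424) + 2·(-1030) + 2·(-2028) + 2·(-3514) + (-5584)] = -19808.

-19808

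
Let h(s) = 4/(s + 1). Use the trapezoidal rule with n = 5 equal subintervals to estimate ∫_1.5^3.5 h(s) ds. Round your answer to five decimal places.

Δs = (3.5 − 1.5)/5 = 0.4.
h(1.5) = 1.6, h(1.9) = 40/29, h(2.3) = 40/33, h(2.7) = 40/37, h(3.1) = 40/41, h(3.5) = 8/9.
T_5 = (Δs/2)·[h(s_0) + 2h(s_1) + ... + 2h(s_{4}) + h(s_5)].
Sum ≈ 2.35703.

2.35703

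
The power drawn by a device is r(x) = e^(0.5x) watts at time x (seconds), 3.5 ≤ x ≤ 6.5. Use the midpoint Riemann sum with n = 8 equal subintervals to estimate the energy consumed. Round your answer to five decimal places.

Δx = (6.5 − 3.5)/8 = 0.375.
Midpoints: 3.6875, 4.0625, 4.4375, 4.8125, 5.1875, 5.5625, 5.9375, 6.3125.
r(3.6875) ≈ 6.32019, r(4.0625) ≈ 7.62361, r(4.4375) ≈ 9.19583, r(4.8125) ≈ 11.09229, r(5.1875) ≈ 13.37985, r(5.5625) ≈ 16.13918, r(5.9375) ≈ 19.46757, r(6.3125) ≈ 23.48237.
Sum = Δx · [r(3.6875) + r(4.0625) + r(4.4375) + ...].
Sum ≈ 40.01284.

40.01284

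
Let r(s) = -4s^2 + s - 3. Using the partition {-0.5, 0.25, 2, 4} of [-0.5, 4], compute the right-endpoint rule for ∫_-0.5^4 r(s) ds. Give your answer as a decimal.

Subinterval widths: 0.75, 1.75, 2.
Right endpoints: 0.25, 2, 4.
r(0.25) = -3, r(2) = -17, r(4) = -63.
Sum = Σ Δs_i · r(s_i).
Sum = -158.

-158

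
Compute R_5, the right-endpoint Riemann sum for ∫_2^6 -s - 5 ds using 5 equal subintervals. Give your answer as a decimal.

-37.6

Δs = (6 − 2)/5 = 0.8.
Right endpoints: 2.8, 3.6, 4.4, 5.2, 6.
f(2.8) = -7.8, f(3.6) = -8.6, f(4.4) = -9.4, f(5.2) = -10.2, f(6) = -11.
Sum = Δs · [f(2.8) + f(3.6) + f(4.4) + f(5.2) + f(6)].
Sum = -37.6.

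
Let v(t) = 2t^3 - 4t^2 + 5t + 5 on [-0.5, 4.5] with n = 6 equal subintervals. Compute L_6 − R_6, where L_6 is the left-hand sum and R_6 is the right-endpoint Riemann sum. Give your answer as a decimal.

L_6 ≈ 109.837963.
R_6 ≈ 216.087963.
L_6 − R_6 = -106.25.

-106.25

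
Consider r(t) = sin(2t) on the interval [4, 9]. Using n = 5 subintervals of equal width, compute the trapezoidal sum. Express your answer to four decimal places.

Δt = (9 − 4)/5 = 1.
r(4) ≈ 0.9894, r(5) ≈ -0.5440, r(6) ≈ -0.5366, r(7) ≈ 0.9906, r(8) ≈ -0.2879, r(9) ≈ -0.7510.
T_5 = (Δt/2)·[r(t_0) + 2r(t_1) + ... + 2r(t_{4}) + r(t_5)].
Sum ≈ -0.2587.

-0.2587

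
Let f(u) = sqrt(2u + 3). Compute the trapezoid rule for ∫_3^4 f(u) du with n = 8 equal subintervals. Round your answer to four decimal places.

Δu = (4 − 3)/8 = 0.125.
f(3) ≈ 3.0000, f(3.125) ≈ 3.0414, f(3.25) ≈ 3.0822, f(3.375) ≈ 3.1225, f(3.5) ≈ 3.1623, f(3.625) ≈ 3.2016, f(3.75) ≈ 3.2404, f(3.875) ≈ 3.2787, f(4) ≈ 3.3166.
T_8 = (Δu/2)·[f(u_0) + 2f(u_1) + ... + 2f(u_{7}) + f(u_8)].
Sum ≈ 3.1609.

3.1609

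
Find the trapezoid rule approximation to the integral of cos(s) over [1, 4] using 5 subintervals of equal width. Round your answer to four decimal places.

-1.5500

Δs = (4 − 1)/5 = 0.6.
f(1) ≈ 0.5403, f(1.6) ≈ -0.0292, f(2.2) ≈ -0.5885, f(2.8) ≈ -0.9422, f(3.4) ≈ -0.9668, f(4) ≈ -0.6536.
T_5 = (Δs/2)·[f(s_0) + 2f(s_1) + ... + 2f(s_{4}) + f(s_5)].
Sum ≈ -1.5500.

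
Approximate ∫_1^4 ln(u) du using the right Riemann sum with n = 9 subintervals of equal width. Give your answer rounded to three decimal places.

2.769

Δu = (4 − 1)/9 = 1/3.
Right endpoints: 4/3, 5/3, 2, 7/3, 8/3, 3, 10/3, 11/3, 4.
f(4/3) ≈ 0.288, f(5/3) ≈ 0.511, f(2) ≈ 0.693, f(7/3) ≈ 0.847, f(8/3) ≈ 0.981, f(3) ≈ 1.099, f(10/3) ≈ 1.204, f(11/3) ≈ 1.299, f(4) ≈ 1.386.
Sum = Δu · [f(4/3) + f(5/3) + f(2) + ...].
Sum ≈ 2.769.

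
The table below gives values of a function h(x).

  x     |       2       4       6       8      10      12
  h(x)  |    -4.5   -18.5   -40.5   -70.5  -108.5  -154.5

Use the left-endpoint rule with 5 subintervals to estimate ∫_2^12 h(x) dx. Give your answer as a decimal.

-485

Δx = 2.
Sum = 2·[(-4.5) + (-18.5) + (-40.5) + (-70.5) + (-108.5)] = -485.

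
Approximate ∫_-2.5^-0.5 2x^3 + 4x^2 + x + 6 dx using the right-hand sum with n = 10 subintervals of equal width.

Δx = (-0.5 − (-2.5))/10 = 0.2.
Right endpoints: -2.3, -2.1, -1.9, -1.7, -1.5, -1.3, -1.1, -0.9, -0.7, -0.5.
f(-2.3) = 0.526, f(-2.1) = 3.018, f(-1.9) = 4.822, f(-1.7) = 6.034, f(-1.5) = 6.75, f(-1.3) = 7.066, f(-1.1) = 7.078, f(-0.9) = 6.882, f(-0.7) = 6.574, f(-0.5) = 6.25.
Sum = Δx · [f(-2.3) + f(-2.1) + f(-1.9) + ...].
Sum = 11.

11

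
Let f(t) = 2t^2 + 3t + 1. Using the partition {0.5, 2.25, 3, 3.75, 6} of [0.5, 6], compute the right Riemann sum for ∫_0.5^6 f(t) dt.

Subinterval widths: 1.75, 0.75, 0.75, 2.25.
Right endpoints: 2.25, 3, 3.75, 6.
f(2.25) = 17.875, f(3) = 28, f(3.75) = 40.375, f(6) = 91.
Sum = Σ Δt_i · f(t_i).
Sum = 287.3125.

287.3125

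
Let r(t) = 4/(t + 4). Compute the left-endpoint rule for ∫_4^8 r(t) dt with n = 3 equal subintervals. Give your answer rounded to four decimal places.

1.7381

Δt = (8 − 4)/3 = 4/3.
Left endpoints: 4, 16/3, 20/3.
r(4) = 0.5, r(16/3) = 3/7, r(20/3) = 0.375.
Sum = Δt · [r(4) + r(16/3) + r(20/3)].
Sum ≈ 1.7381.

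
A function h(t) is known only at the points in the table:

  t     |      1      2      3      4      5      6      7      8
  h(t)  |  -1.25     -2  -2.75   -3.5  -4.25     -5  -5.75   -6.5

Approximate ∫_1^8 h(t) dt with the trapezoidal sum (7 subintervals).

Δt = 1.
T_7 = (1/2)·[(-1.25) + 2·(-2) + 2·(-2.75) + 2·(-3.5) + 2·(-4.25) + 2·(-5) + 2·(-5.75) + (-6.5)] = -27.125.

-27.125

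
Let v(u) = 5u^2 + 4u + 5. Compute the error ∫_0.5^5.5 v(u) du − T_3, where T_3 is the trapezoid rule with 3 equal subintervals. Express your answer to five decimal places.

Exact integral: ∫_0.5^5.5 v(u) du ≈ 362.0833333.
T_3 ≈ 373.6574074.
Error ≈ 362.0833333 − 373.6574074 ≈ -11.57407.

-11.57407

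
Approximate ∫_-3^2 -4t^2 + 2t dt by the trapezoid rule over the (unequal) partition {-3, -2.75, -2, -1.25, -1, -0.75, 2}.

Subinterval widths: 0.25, 0.75, 0.75, 0.25, 0.25, 2.75.
f(-3) = -42, f(-2.75) = -35.75, f(-2) = -20, f(-1.25) = -8.75, f(-1) = -6, f(-0.75) = -3.75, f(2) = -12.
On each subinterval the trapezoid contributes (Δt_i/2)·[f(t_{i-1}) + f(t_i)].
Sum = -66.125.

-66.125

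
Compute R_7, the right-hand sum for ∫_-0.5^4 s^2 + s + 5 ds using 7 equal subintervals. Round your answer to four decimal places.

58.5689

Δs = (4 − (-0.5))/7 = 9/14.
Right endpoints: 1/7, 11/14, 10/7, 29/14, 19/7, 47/14, 4.
f(1/7) = 253/49, f(11/14) = 1255/196, f(10/7) = 415/49, f(29/14) = 2227/196, f(19/7) = 739/49, f(47/14) = 3847/196, f(4) = 25.
Sum = Δs · [f(1/7) + f(11/14) + f(10/7) + ...].
Sum ≈ 58.5689.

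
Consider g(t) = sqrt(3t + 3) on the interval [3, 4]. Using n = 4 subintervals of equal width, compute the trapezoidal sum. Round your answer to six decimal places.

3.672102

Δt = (4 − 3)/4 = 0.25.
g(3) ≈ 3.464102, g(3.25) ≈ 3.570714, g(3.5) ≈ 3.674235, g(3.75) ≈ 3.774917, g(4) ≈ 3.872983.
T_4 = (Δt/2)·[g(t_0) + 2g(t_1) + 2g(t_2) + 2g(t_3) + g(t_4)].
Sum ≈ 3.672102.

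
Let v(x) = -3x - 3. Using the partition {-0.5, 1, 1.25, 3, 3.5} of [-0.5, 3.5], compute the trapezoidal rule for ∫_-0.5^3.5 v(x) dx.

-30

Subinterval widths: 1.5, 0.25, 1.75, 0.5.
v(-0.5) = -1.5, v(1) = -6, v(1.25) = -6.75, v(3) = -12, v(3.5) = -13.5.
On each subinterval the trapezoid contributes (Δx_i/2)·[v(x_{i-1}) + v(x_i)].
Sum = -30.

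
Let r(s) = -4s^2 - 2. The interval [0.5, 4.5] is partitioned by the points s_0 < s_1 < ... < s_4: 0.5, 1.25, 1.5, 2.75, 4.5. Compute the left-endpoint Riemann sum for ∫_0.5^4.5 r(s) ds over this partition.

-74.5

Subinterval widths: 0.75, 0.25, 1.25, 1.75.
Left endpoints: 0.5, 1.25, 1.5, 2.75.
r(0.5) = -3, r(1.25) = -8.25, r(1.5) = -11, r(2.75) = -32.25.
Sum = Σ Δs_i · r(s_i).
Sum = -74.5.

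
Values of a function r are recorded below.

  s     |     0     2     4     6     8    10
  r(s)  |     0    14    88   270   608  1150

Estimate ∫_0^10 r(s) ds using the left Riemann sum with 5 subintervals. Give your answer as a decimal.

1960

Δs = 2.
Sum = 2·[0 + 14 + 88 + 270 + 608] = 1960.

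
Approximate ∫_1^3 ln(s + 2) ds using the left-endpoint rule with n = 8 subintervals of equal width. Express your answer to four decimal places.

2.6868

Δs = (3 − 1)/8 = 0.25.
Left endpoints: 1, 1.25, 1.5, 1.75, 2, 2.25, 2.5, 2.75.
f(1) ≈ 1.0986, f(1.25) ≈ 1.1787, f(1.5) ≈ 1.2528, f(1.75) ≈ 1.3218, f(2) ≈ 1.3863, f(2.25) ≈ 1.4469, f(2.5) ≈ 1.5041, f(2.75) ≈ 1.5581.
Sum = Δs · [f(1) + f(1.25) + f(1.5) + ...].
Sum ≈ 2.6868.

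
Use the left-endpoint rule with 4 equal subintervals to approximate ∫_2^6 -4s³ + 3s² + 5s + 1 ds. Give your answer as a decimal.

-660

Δs = (6 − 2)/4 = 1.
Left endpoints: 2, 3, 4, 5.
f(2) = -9, f(3) = -65, f(4) = -187, f(5) = -399.
Sum = Δs · [f(2) + f(3) + f(4) + f(5)].
Sum = -660.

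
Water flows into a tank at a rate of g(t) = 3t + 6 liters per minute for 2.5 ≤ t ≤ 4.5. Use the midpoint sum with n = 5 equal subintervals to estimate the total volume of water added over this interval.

Δt = (4.5 − 2.5)/5 = 0.4.
Midpoints: 2.7, 3.1, 3.5, 3.9, 4.3.
g(2.7) = 14.1, g(3.1) = 15.3, g(3.5) = 16.5, g(3.9) = 17.7, g(4.3) = 18.9.
Sum = Δt · [g(2.7) + g(3.1) + g(3.5) + g(3.9) + g(4.3)].
Sum = 33.

33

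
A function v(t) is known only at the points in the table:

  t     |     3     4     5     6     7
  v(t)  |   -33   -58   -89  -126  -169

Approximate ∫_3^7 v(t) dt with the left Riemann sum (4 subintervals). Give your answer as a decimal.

-306

Δt = 1.
Sum = 1·[(-33) + (-58) + (-89) + (-126)] = -306.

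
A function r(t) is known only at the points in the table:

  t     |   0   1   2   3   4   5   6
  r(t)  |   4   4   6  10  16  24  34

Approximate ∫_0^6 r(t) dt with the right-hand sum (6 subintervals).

94

Δt = 1.
Sum = 1·[4 + 6 + 10 + 16 + 24 + 34] = 94.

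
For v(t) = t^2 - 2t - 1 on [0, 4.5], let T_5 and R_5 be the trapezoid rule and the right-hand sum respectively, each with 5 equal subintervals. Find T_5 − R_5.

-5.0625

T_5 = 6.2325.
R_5 = 11.295.
T_5 − R_5 = -5.0625.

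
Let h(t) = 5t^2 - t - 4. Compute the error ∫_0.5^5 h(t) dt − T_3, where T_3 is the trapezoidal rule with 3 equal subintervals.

-8.4375

Exact integral: ∫_0.5^5 h(t) dt = 177.75.
T_3 = 186.1875.
Error = 177.75 − 186.1875 = -8.4375.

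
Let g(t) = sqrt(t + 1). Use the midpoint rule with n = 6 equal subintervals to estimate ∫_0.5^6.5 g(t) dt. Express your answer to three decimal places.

Δt = (6.5 − 0.5)/6 = 1.
Midpoints: 1, 2, 3, 4, 5, 6.
g(1) ≈ 1.414, g(2) ≈ 1.732, g(3) ≈ 2.000, g(4) ≈ 2.236, g(5) ≈ 2.449, g(6) ≈ 2.646.
Sum = Δt · [g(1) + g(2) + g(3) + ...].
Sum ≈ 12.478.

12.478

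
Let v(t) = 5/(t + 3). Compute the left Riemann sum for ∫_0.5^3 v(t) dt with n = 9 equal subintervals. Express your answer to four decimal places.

Δt = (3 − 0.5)/9 = 5/18.
Left endpoints: 0.5, 7/9, 19/18, 4/3, 29/18, 17/9, 13/6, 22/9, 49/18.
v(0.5) = 10/7, v(7/9) = 45/34, v(19/18) = 90/73, v(4/3) = 15/13, v(29/18) = 90/83, v(17/9) = 45/44, v(13/6) = 30/31, v(22/9) = 45/49, v(49/18) = 90/103.
Sum = Δt · [v(0.5) + v(7/9) + v(19/18) + ...].
Sum ≈ 2.7794.

2.7794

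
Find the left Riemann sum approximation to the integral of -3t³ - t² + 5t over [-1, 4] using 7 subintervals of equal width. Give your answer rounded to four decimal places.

Δt = (4 − (-1))/7 = 5/7.
Left endpoints: -1, -2/7, 3/7, 8/7, 13/7, 18/7, 23/7.
f(-1) = -3, f(-2/7) = -494/343, f(3/7) = 591/343, f(8/7) = -24/343, f(13/7) = -4589/343, f(18/7) = -15354/343, f(23/7) = -34569/343.
Sum = Δt · [f(-1) + f(-2/7) + f(3/7) + ...].
Sum ≈ -115.5102.

-115.5102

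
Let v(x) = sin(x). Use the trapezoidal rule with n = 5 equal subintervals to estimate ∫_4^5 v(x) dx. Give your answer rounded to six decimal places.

Δx = (5 − 4)/5 = 0.2.
v(4) ≈ -0.756802, v(4.2) ≈ -0.871576, v(4.4) ≈ -0.951602, v(4.6) ≈ -0.993691, v(4.8) ≈ -0.996165, v(5) ≈ -0.958924.
T_5 = (Δx/2)·[v(x_0) + 2v(x_1) + ... + 2v(x_{4}) + v(x_5)].
Sum ≈ -0.934179.

-0.934179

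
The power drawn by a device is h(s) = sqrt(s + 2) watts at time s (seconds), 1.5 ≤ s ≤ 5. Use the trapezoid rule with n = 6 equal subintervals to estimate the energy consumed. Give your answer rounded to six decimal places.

7.979355

Δs = (5 − 1.5)/6 = 7/12.
h(1.5) ≈ 1.870829, h(25/12) ≈ 2.020726, h(8/3) ≈ 2.160247, h(3.25) ≈ 2.291288, h(23/6) ≈ 2.415229, h(53/12) ≈ 2.533114, h(5) ≈ 2.645751.
T_6 = (Δs/2)·[h(s_0) + 2h(s_1) + ... + 2h(s_{5}) + h(s_6)].
Sum ≈ 7.979355.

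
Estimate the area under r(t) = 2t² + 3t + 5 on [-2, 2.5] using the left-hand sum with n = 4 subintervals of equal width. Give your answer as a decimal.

33.3984375

Δt = (2.5 − (-2))/4 = 1.125.
Left endpoints: -2, -0.875, 0.25, 1.375.
r(-2) = 7, r(-0.875) = 3.90625, r(0.25) = 5.875, r(1.375) = 12.90625.
Sum = Δt · [r(-2) + r(-0.875) + r(0.25) + r(1.375)].
Sum = 33.3984375.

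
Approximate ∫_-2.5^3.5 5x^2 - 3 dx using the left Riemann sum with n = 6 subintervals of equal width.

69.5

Δx = (3.5 − (-2.5))/6 = 1.
Left endpoints: -2.5, -1.5, -0.5, 0.5, 1.5, 2.5.
f(-2.5) = 28.25, f(-1.5) = 8.25, f(-0.5) = -1.75, f(0.5) = -1.75, f(1.5) = 8.25, f(2.5) = 28.25.
Sum = Δx · [f(-2.5) + f(-1.5) + f(-0.5) + ...].
Sum = 69.5.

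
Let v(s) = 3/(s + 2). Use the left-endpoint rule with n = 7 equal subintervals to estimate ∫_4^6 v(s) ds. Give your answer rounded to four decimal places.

Δs = (6 − 4)/7 = 2/7.
Left endpoints: 4, 30/7, 32/7, 34/7, 36/7, 38/7, 40/7.
v(4) = 0.5, v(30/7) = 21/44, v(32/7) = 21/46, v(34/7) = 0.4375, v(36/7) = 0.42, v(38/7) = 21/52, v(40/7) = 7/18.
Sum = Δs · [v(4) + v(30/7) + v(32/7) + ...].
Sum ≈ 0.8812.

0.8812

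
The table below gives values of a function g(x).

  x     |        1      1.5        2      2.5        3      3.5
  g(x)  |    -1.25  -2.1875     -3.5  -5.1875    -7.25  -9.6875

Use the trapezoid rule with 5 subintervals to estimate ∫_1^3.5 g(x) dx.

-11.796875

Δx = 0.5.
T_5 = (0.5/2)·[(-1.25) + 2·(-2.1875) + 2·(-3.5) + 2·(-5.1875) + 2·(-7.25) + (-9.6875)] = -11.796875.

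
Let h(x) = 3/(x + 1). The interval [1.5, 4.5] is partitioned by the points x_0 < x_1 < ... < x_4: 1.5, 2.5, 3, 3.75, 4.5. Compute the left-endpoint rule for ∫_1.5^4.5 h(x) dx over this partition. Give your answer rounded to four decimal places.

Subinterval widths: 1, 0.5, 0.75, 0.75.
Left endpoints: 1.5, 2.5, 3, 3.75.
h(1.5) = 1.2, h(2.5) = 6/7, h(3) = 0.75, h(3.75) = 12/19.
Sum = Σ Δx_i · h(x_i).
Sum ≈ 2.6648.

2.6648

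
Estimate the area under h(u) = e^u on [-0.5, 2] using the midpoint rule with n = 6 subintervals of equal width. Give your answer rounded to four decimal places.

Δu = (2 − (-0.5))/6 = 5/12.
Midpoints: -7/24, 0.125, 13/24, 23/24, 1.375, 43/24.
h(-7/24) ≈ 0.7470, h(0.125) ≈ 1.1331, h(13/24) ≈ 1.7189, h(23/24) ≈ 2.6073, h(1.375) ≈ 3.9551, h(43/24) ≈ 5.9994.
Sum = Δu · [h(-7/24) + h(0.125) + h(13/24) + ...].
Sum ≈ 6.7337.

6.7337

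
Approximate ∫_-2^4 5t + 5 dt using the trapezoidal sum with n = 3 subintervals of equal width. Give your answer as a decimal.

Δt = (4 − (-2))/3 = 2.
f(-2) = -5, f(0) = 5, f(2) = 15, f(4) = 25.
T_3 = (Δt/2)·[f(t_0) + 2f(t_1) + 2f(t_2) + f(t_3)].
Sum = 60.

60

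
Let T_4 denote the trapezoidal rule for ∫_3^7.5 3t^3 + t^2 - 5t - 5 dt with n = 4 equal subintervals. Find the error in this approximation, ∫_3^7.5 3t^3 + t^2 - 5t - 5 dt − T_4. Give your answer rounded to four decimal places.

Exact integral: ∫_3^7.5 f(t) dt = 2303.296875.
T_4 ≈ 2349.096680.
Error ≈ 2303.296875 − 2349.096680 ≈ -45.7998.

-45.7998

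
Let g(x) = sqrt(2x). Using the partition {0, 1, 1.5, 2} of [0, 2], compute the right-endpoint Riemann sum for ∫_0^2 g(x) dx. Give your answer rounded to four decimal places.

Subinterval widths: 1, 0.5, 0.5.
Right endpoints: 1, 1.5, 2.
g(1) ≈ 1.4142, g(1.5) ≈ 1.7321, g(2) ≈ 2.0000.
Sum = Σ Δx_i · g(x_i).
Sum ≈ 3.2802.

3.2802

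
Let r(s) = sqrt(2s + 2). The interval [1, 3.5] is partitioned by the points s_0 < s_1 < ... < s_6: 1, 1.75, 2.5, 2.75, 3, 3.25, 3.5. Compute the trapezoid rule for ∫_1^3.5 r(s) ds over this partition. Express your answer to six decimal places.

Subinterval widths: 0.75, 0.75, 0.25, 0.25, 0.25, 0.25.
r(1) ≈ 2.000000, r(1.75) ≈ 2.345208, r(2.5) ≈ 2.645751, r(2.75) ≈ 2.738613, r(3) ≈ 2.828427, r(3.25) ≈ 2.915476, r(3.5) ≈ 3.000000.
On each subinterval the trapezoid contributes (Δs_i/2)·[r(s_{i-1}) + r(s_i)].
Sum ≈ 6.327411.

6.327411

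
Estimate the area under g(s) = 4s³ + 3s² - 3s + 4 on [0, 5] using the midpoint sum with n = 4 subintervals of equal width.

711.015625

Δs = (5 − 0)/4 = 1.25.
Midpoints: 0.625, 1.875, 3.125, 4.375.
g(0.625) = 4.2734375, g(1.875) = 35.2890625, g(3.125) = 145.9921875, g(4.375) = 383.2578125.
Sum = Δs · [g(0.625) + g(1.875) + g(3.125) + g(4.375)].
Sum = 711.015625.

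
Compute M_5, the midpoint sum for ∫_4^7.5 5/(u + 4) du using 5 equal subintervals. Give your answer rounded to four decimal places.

Δu = (7.5 − 4)/5 = 0.7.
Midpoints: 4.35, 5.05, 5.75, 6.45, 7.15.
f(4.35) = 100/167, f(5.05) = 100/181, f(5.75) = 20/39, f(6.45) = 100/209, f(7.15) = 100/223.
Sum = Δu · [f(4.35) + f(5.05) + f(5.75) + f(6.45) + f(7.15)].
Sum ≈ 1.8137.

1.8137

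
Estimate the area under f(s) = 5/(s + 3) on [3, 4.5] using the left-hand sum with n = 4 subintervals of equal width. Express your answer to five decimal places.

1.14755

Δs = (4.5 − 3)/4 = 0.375.
Left endpoints: 3, 3.375, 3.75, 4.125.
f(3) = 5/6, f(3.375) = 40/51, f(3.75) = 20/27, f(4.125) = 40/57.
Sum = Δs · [f(3) + f(3.375) + f(3.75) + f(4.125)].
Sum ≈ 1.14755.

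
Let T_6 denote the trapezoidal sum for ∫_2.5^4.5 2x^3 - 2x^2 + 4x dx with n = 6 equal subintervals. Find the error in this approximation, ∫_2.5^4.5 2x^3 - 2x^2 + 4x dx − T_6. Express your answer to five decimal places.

Exact integral: ∫_2.5^4.5 f(x) dx ≈ 163.1666667.
T_6 ≈ 163.8703704.
Error ≈ 163.1666667 − 163.8703704 ≈ -0.70370.

-0.70370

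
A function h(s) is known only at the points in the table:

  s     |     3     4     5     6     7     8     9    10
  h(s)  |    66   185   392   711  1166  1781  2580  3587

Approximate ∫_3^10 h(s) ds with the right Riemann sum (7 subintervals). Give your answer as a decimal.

10402

Δs = 1.
Sum = 1·[185 + 392 + 711 + 1166 + 1781 + 2580 + 3587] = 10402.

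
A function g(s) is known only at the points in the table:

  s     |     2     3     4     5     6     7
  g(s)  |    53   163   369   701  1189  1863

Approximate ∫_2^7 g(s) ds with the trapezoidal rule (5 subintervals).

3380

Δs = 1.
T_5 = (1/2)·[53 + 2·163 + 2·369 + 2·701 + 2·1189 + 1863] = 3380.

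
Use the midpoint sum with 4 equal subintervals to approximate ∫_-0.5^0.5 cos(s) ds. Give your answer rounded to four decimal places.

Δs = (0.5 − (-0.5))/4 = 0.25.
Midpoints: -0.375, -0.125, 0.125, 0.375.
f(-0.375) ≈ 0.9305, f(-0.125) ≈ 0.9922, f(0.125) ≈ 0.9922, f(0.375) ≈ 0.9305.
Sum = Δs · [f(-0.375) + f(-0.125) + f(0.125) + f(0.375)].
Sum ≈ 0.9614.

0.9614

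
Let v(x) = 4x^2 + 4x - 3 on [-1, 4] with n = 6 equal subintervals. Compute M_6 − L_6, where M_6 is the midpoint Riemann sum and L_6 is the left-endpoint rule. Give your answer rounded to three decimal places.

M_6 ≈ 100.50926.
L_6 ≈ 70.64815.
M_6 − L_6 ≈ 29.861.

29.861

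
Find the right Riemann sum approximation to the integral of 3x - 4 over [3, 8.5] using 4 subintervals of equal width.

Δx = (8.5 − 3)/4 = 1.375.
Right endpoints: 4.375, 5.75, 7.125, 8.5.
f(4.375) = 9.125, f(5.75) = 13.25, f(7.125) = 17.375, f(8.5) = 21.5.
Sum = Δx · [f(4.375) + f(5.75) + f(7.125) + f(8.5)].
Sum = 84.21875.

84.21875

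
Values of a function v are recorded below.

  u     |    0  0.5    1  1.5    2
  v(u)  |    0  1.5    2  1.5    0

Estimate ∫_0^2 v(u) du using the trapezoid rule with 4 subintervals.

2.5

Δu = 0.5.
T_4 = (0.5/2)·[0 + 2·1.5 + 2·2 + 2·1.5 + 0] = 2.5.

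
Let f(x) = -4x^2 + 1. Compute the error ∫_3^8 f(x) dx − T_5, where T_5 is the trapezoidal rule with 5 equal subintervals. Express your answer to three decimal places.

Exact integral: ∫_3^8 f(x) dx ≈ -641.66667.
T_5 = -645.
Error ≈ -641.66667 − (-645) ≈ 3.333.

3.333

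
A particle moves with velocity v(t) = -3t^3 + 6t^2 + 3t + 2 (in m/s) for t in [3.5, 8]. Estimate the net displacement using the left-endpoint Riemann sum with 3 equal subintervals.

-1199.25

Δt = (8 − 3.5)/3 = 1.5.
Left endpoints: 3.5, 5, 6.5.
v(3.5) = -42.625, v(5) = -208, v(6.5) = -548.875.
Sum = Δt · [v(3.5) + v(5) + v(6.5)].
Sum = -1199.25.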